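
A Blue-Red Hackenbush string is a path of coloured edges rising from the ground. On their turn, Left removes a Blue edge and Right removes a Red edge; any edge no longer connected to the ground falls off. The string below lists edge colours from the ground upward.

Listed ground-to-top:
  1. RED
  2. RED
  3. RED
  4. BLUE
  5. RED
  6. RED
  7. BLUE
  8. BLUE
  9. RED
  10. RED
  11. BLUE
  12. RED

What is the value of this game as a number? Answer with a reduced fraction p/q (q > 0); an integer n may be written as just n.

val(R) = {  | 0 } → -1
val(RR) = {  | -1, 0 } → -2
val(RRR) = {  | -2, -1, 0 } → -3
val(RRRB) = { -3 | -2, -1, 0 } → -5/2
val(RRRBR) = { -3 | -5/2, -2, -1, 0 } → -11/4
val(RRRBRR) = { -3 | -11/4, -5/2, -2, -1, 0 } → -23/8
val(RRRBRRB) = { -3, -23/8 | -11/4, -5/2, -2, -1, 0 } → -45/16
val(RRRBRRBB) = { -3, -23/8, -45/16 | -11/4, -5/2, -2, -1, 0 } → -89/32
val(RRRBRRBBR) = { -3, -23/8, -45/16 | -89/32, -11/4, -5/2, -2, -1, 0 } → -179/64
val(RRRBRRBBRR) = { -3, -23/8, -45/16 | -179/64, -89/32, -11/4, -5/2, -2, -1, 0 } → -359/128
val(RRRBRRBBRRB) = { -3, -23/8, -45/16, -359/128 | -179/64, -89/32, -11/4, -5/2, -2, -1, 0 } → -717/256
val(RRRBRRBBRRBR) = { -3, -23/8, -45/16, -359/128 | -717/256, -179/64, -89/32, -11/4, -5/2, -2, -1, 0 } → -1435/512

-1435/512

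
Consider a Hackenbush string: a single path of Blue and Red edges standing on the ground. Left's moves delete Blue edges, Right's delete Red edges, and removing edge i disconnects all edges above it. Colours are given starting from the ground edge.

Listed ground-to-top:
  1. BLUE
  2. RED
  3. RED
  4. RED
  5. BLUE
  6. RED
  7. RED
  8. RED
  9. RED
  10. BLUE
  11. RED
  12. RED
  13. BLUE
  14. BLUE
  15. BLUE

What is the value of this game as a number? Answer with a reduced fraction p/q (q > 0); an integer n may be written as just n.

Recurse on prefixes of the 15-edge string BLUE RED RED RED BLUE RED RED RED RED BLUE RED RED BLUE BLUE BLUE:
step 1: add BLUE to get B; options L={ 0 } R={ · } => 1
step 2: add RED to get BR; options L={ 0 } R={ 1 } => 1/2
step 3: add RED to get BRR; options L={ 0 } R={ 1/2 1 } => 1/4
step 4: add RED to get BRRR; options L={ 0 } R={ 1/4 1/2 1 } => 1/8
step 5: add BLUE to get BRRRB; options L={ 0 1/8 } R={ 1/4 1/2 1 } => 3/16
step 6: add RED to get BRRRBR; options L={ 0 1/8 } R={ 3/16 1/4 1/2 1 } => 5/32
step 7: add RED to get BRRRBRR; options L={ 0 1/8 } R={ 5/32 3/16 1/4 1/2 1 } => 9/64
step 8: add RED to get BRRRBRRR; options L={ 0 1/8 } R={ 9/64 5/32 3/16 1/4 1/2 1 } => 17/128
step 9: add RED to get BRRRBRRRR; options L={ 0 1/8 } R={ 17/128 9/64 5/32 3/16 1/4 1/2 1 } => 33/256
step 10: add BLUE to get BRRRBRRRRB; options L={ 0 1/8 33/256 } R={ 17/128 9/64 5/32 3/16 1/4 1/2 1 } => 67/512
step 11: add RED to get BRRRBRRRRBR; options L={ 0 1/8 33/256 } R={ 67/512 17/128 9/64 5/32 3/16 1/4 1/2 1 } => 133/1024
step 12: add RED to get BRRRBRRRRBRR; options L={ 0 1/8 33/256 } R={ 133/1024 67/512 17/128 9/64 5/32 3/16 1/4 1/2 1 } => 265/2048
step 13: add BLUE to get BRRRBRRRRBRRB; options L={ 0 1/8 33/256 265/2048 } R={ 133/1024 67/512 17/128 9/64 5/32 3/16 1/4 1/2 1 } => 531/4096
step 14: add BLUE to get BRRRBRRRRBRRBB; options L={ 0 1/8 33/256 265/2048 531/4096 } R={ 133/1024 67/512 17/128 9/64 5/32 3/16 1/4 1/2 1 } => 1063/8192
step 15: add BLUE to get BRRRBRRRRBRRBBB; options L={ 0 1/8 33/256 265/2048 531/4096 1063/8192 } R={ 133/1024 67/512 17/128 9/64 5/32 3/16 1/4 1/2 1 } => 2127/16384

2127/16384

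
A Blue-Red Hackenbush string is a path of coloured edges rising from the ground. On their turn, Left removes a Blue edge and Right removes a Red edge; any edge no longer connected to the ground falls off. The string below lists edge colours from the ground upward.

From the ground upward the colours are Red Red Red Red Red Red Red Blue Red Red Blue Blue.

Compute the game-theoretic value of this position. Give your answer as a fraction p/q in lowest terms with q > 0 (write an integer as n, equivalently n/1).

-217/32

edge 1 of 12 (Red): { none | 0 } gives -1
edge 2 of 12 (Red): { none | -1, 0 } gives -2
edge 3 of 12 (Red): { none | -2, -1, 0 } gives -3
edge 4 of 12 (Red): { none | -3, -2, -1, 0 } gives -4
edge 5 of 12 (Red): { none | -4, -3, -2, -1, 0 } gives -5
edge 6 of 12 (Red): { none | -5, -4, -3, -2, -1, 0 } gives -6
edge 7 of 12 (Red): { none | -6, -5, -4, -3, -2, -1, 0 } gives -7
edge 8 of 12 (Blue): { -7 | -6, -5, -4, -3, -2, -1, 0 } gives -13/2
edge 9 of 12 (Red): { -7 | -13/2, -6, -5, -4, -3, -2, -1, 0 } gives -27/4
edge 10 of 12 (Red): { -7 | -27/4, -13/2, -6, -5, -4, -3, -2, -1, 0 } gives -55/8
edge 11 of 12 (Blue): { -7, -55/8 | -27/4, -13/2, -6, -5, -4, -3, -2, -1, 0 } gives -109/16
edge 12 of 12 (Blue): { -7, -55/8, -109/16 | -27/4, -13/2, -6, -5, -4, -3, -2, -1, 0 } gives -217/32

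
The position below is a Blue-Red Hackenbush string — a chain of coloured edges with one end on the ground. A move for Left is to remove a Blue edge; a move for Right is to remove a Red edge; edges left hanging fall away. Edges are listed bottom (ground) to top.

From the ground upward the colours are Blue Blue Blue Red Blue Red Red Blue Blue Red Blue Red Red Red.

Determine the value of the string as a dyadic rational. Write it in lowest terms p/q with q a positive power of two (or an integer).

Build v(s[:k]) for k = 1..14, string s = Blue Blue Blue Red Blue Red Red Blue Blue Red Blue Red Red Red.
edge 1 of 14 (Blue): { 0 | (no moves) } — 1
edge 2 of 14 (Blue): { 0,1 | (no moves) } — 2
edge 3 of 14 (Blue): { 0,1,2 | (no moves) } — 3
edge 4 of 14 (Red): { 0,1,2 | 3 } — 5/2
edge 5 of 14 (Blue): { 0,1,2,5/2 | 3 } — 11/4
edge 6 of 14 (Red): { 0,1,2,5/2 | 11/4,3 } — 21/8
edge 7 of 14 (Red): { 0,1,2,5/2 | 21/8,11/4,3 } — 41/16
edge 8 of 14 (Blue): { 0,1,2,5/2,41/16 | 21/8,11/4,3 } — 83/32
edge 9 of 14 (Blue): { 0,1,2,5/2,41/16,83/32 | 21/8,11/4,3 } — 167/64
edge 10 of 14 (Red): { 0,1,2,5/2,41/16,83/32 | 167/64,21/8,11/4,3 } — 333/128
edge 11 of 14 (Blue): { 0,1,2,5/2,41/16,83/32,333/128 | 167/64,21/8,11/4,3 } — 667/256
edge 12 of 14 (Red): { 0,1,2,5/2,41/16,83/32,333/128 | 667/256,167/64,21/8,11/4,3 } — 1333/512
edge 13 of 14 (Red): { 0,1,2,5/2,41/16,83/32,333/128 | 1333/512,667/256,167/64,21/8,11/4,3 } — 2665/1024
edge 14 of 14 (Red): { 0,1,2,5/2,41/16,83/32,333/128 | 2665/1024,1333/512,667/256,167/64,21/8,11/4,3 } — 5329/2048

5329/2048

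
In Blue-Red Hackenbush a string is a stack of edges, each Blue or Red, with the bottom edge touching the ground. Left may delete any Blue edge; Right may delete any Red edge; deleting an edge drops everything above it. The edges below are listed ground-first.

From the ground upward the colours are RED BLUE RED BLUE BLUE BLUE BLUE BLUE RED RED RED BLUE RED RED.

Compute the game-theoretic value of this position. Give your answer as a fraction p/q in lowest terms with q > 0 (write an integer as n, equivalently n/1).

g_1 [R]  L=[—]  R=[0]  = -1
g_2 [RB]  L=[-1]  R=[0]  = -1/2
g_3 [RBR]  L=[-1]  R=[-1/2; 0]  = -3/4
g_4 [RBRB]  L=[-1; -3/4]  R=[-1/2; 0]  = -5/8
g_5 [RBRBB]  L=[-1; -3/4; -5/8]  R=[-1/2; 0]  = -9/16
g_6 [RBRBBB]  L=[-1; -3/4; -5/8; -9/16]  R=[-1/2; 0]  = -17/32
g_7 [RBRBBBB]  L=[-1; -3/4; -5/8; -9/16; -17/32]  R=[-1/2; 0]  = -33/64
g_8 [RBRBBBBB]  L=[-1; -3/4; -5/8; -9/16; -17/32; -33/64]  R=[-1/2; 0]  = -65/128
g_9 [RBRBBBBBR]  L=[-1; -3/4; -5/8; -9/16; -17/32; -33/64]  R=[-65/128; -1/2; 0]  = -131/256
g_10 [RBRBBBBBRR]  L=[-1; -3/4; -5/8; -9/16; -17/32; -33/64]  R=[-131/256; -65/128; -1/2; 0]  = -263/512
g_11 [RBRBBBBBRRR]  L=[-1; -3/4; -5/8; -9/16; -17/32; -33/64]  R=[-263/512; -131/256; -65/128; -1/2; 0]  = -527/1024
g_12 [RBRBBBBBRRRB]  L=[-1; -3/4; -5/8; -9/16; -17/32; -33/64; -527/1024]  R=[-263/512; -131/256; -65/128; -1/2; 0]  = -1053/2048
g_13 [RBRBBBBBRRRBR]  L=[-1; -3/4; -5/8; -9/16; -17/32; -33/64; -527/1024]  R=[-1053/2048; -263/512; -131/256; -65/128; -1/2; 0]  = -2107/4096
g_14 [RBRBBBBBRRRBRR]  L=[-1; -3/4; -5/8; -9/16; -17/32; -33/64; -527/1024]  R=[-2107/4096; -1053/2048; -263/512; -131/256; -65/128; -1/2; 0]  = -4215/8192

-4215/8192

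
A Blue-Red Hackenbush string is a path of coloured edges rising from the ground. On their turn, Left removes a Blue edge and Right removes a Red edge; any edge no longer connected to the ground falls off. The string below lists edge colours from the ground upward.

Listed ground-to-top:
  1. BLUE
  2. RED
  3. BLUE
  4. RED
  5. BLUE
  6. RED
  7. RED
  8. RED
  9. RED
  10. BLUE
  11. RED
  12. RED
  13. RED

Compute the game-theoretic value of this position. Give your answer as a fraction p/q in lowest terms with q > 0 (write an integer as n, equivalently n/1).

2577/4096

G(B) = { 0 | (no moves) } so 1
G(BR) = { 0 | 1 } so 1/2
G(BRB) = { 0, 1/2 | 1 } so 3/4
G(BRBR) = { 0, 1/2 | 3/4, 1 } so 5/8
G(BRBRB) = { 0, 1/2, 5/8 | 3/4, 1 } so 11/16
G(BRBRBR) = { 0, 1/2, 5/8 | 11/16, 3/4, 1 } so 21/32
G(BRBRBRR) = { 0, 1/2, 5/8 | 21/32, 11/16, 3/4, 1 } so 41/64
G(BRBRBRRR) = { 0, 1/2, 5/8 | 41/64, 21/32, 11/16, 3/4, 1 } so 81/128
G(BRBRBRRRR) = { 0, 1/2, 5/8 | 81/128, 41/64, 21/32, 11/16, 3/4, 1 } so 161/256
G(BRBRBRRRRB) = { 0, 1/2, 5/8, 161/256 | 81/128, 41/64, 21/32, 11/16, 3/4, 1 } so 323/512
G(BRBRBRRRRBR) = { 0, 1/2, 5/8, 161/256 | 323/512, 81/128, 41/64, 21/32, 11/16, 3/4, 1 } so 645/1024
G(BRBRBRRRRBRR) = { 0, 1/2, 5/8, 161/256 | 645/1024, 323/512, 81/128, 41/64, 21/32, 11/16, 3/4, 1 } so 1289/2048
G(BRBRBRRRRBRRR) = { 0, 1/2, 5/8, 161/256 | 1289/2048, 645/1024, 323/512, 81/128, 41/64, 21/32, 11/16, 3/4, 1 } so 2577/4096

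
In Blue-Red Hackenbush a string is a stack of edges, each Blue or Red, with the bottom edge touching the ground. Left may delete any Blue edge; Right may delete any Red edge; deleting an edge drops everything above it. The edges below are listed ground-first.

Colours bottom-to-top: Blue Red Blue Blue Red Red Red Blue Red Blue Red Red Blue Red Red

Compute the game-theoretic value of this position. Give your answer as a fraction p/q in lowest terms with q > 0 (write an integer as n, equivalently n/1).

Recurse on prefixes of the 15-edge string Blue Red Blue Blue Red Red Red Blue Red Blue Red Red Blue Red Red:
value_1 [B]  L=[0]  R=[(no moves)]  → 1
value_2 [BR]  L=[0]  R=[1]  → 1/2
value_3 [BRB]  L=[0,1/2]  R=[1]  → 3/4
value_4 [BRBB]  L=[0,1/2,3/4]  R=[1]  → 7/8
value_5 [BRBBR]  L=[0,1/2,3/4]  R=[7/8,1]  → 13/16
value_6 [BRBBRR]  L=[0,1/2,3/4]  R=[13/16,7/8,1]  → 25/32
value_7 [BRBBRRR]  L=[0,1/2,3/4]  R=[25/32,13/16,7/8,1]  → 49/64
value_8 [BRBBRRRB]  L=[0,1/2,3/4,49/64]  R=[25/32,13/16,7/8,1]  → 99/128
value_9 [BRBBRRRBR]  L=[0,1/2,3/4,49/64]  R=[99/128,25/32,13/16,7/8,1]  → 197/256
value_10 [BRBBRRRBRB]  L=[0,1/2,3/4,49/64,197/256]  R=[99/128,25/32,13/16,7/8,1]  → 395/512
value_11 [BRBBRRRBRBR]  L=[0,1/2,3/4,49/64,197/256]  R=[395/512,99/128,25/32,13/16,7/8,1]  → 789/1024
value_12 [BRBBRRRBRBRR]  L=[0,1/2,3/4,49/64,197/256]  R=[789/1024,395/512,99/128,25/32,13/16,7/8,1]  → 1577/2048
value_13 [BRBBRRRBRBRRB]  L=[0,1/2,3/4,49/64,197/256,1577/2048]  R=[789/1024,395/512,99/128,25/32,13/16,7/8,1]  → 3155/4096
value_14 [BRBBRRRBRBRRBR]  L=[0,1/2,3/4,49/64,197/256,1577/2048]  R=[3155/4096,789/1024,395/512,99/128,25/32,13/16,7/8,1]  → 6309/8192
value_15 [BRBBRRRBRBRRBRR]  L=[0,1/2,3/4,49/64,197/256,1577/2048]  R=[6309/8192,3155/4096,789/1024,395/512,99/128,25/32,13/16,7/8,1]  → 12617/16384

12617/16384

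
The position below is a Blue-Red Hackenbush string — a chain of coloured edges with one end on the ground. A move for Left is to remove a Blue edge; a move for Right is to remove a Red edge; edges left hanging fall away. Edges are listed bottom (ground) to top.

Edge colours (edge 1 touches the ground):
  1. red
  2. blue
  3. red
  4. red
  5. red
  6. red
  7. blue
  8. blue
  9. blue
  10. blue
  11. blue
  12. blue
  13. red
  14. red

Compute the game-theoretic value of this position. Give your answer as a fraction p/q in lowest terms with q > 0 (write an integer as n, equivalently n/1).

edge 1 of 14 (red): { none | 0 } → -1
edge 2 of 14 (blue): { -1 | 0 } → -1/2
edge 3 of 14 (red): { -1 | -1/2,0 } → -3/4
edge 4 of 14 (red): { -1 | -3/4,-1/2,0 } → -7/8
edge 5 of 14 (red): { -1 | -7/8,-3/4,-1/2,0 } → -15/16
edge 6 of 14 (red): { -1 | -15/16,-7/8,-3/4,-1/2,0 } → -31/32
edge 7 of 14 (blue): { -1,-31/32 | -15/16,-7/8,-3/4,-1/2,0 } → -61/64
edge 8 of 14 (blue): { -1,-31/32,-61/64 | -15/16,-7/8,-3/4,-1/2,0 } → -121/128
edge 9 of 14 (blue): { -1,-31/32,-61/64,-121/128 | -15/16,-7/8,-3/4,-1/2,0 } → -241/256
edge 10 of 14 (blue): { -1,-31/32,-61/64,-121/128,-241/256 | -15/16,-7/8,-3/4,-1/2,0 } → -481/512
edge 11 of 14 (blue): { -1,-31/32,-61/64,-121/128,-241/256,-481/512 | -15/16,-7/8,-3/4,-1/2,0 } → -961/1024
edge 12 of 14 (blue): { -1,-31/32,-61/64,-121/128,-241/256,-481/512,-961/1024 | -15/16,-7/8,-3/4,-1/2,0 } → -1921/2048
edge 13 of 14 (red): { -1,-31/32,-61/64,-121/128,-241/256,-481/512,-961/1024 | -1921/2048,-15/16,-7/8,-3/4,-1/2,0 } → -3843/4096
edge 14 of 14 (red): { -1,-31/32,-61/64,-121/128,-241/256,-481/512,-961/1024 | -3843/4096,-1921/2048,-15/16,-7/8,-3/4,-1/2,0 } → -7687/8192

-7687/8192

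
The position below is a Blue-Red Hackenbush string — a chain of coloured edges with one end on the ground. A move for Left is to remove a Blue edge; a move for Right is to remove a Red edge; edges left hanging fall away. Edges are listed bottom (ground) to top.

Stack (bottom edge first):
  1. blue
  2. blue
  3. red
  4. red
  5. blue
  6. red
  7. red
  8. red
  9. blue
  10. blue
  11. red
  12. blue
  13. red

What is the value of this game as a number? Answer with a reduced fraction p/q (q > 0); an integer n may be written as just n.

2613/2048

g_1 [b]  L=[0]  R=[—]  = 1
g_2 [bb]  L=[0; 1]  R=[—]  = 2
g_3 [bbr]  L=[0; 1]  R=[2]  = 3/2
g_4 [bbrr]  L=[0; 1]  R=[3/2; 2]  = 5/4
g_5 [bbrrb]  L=[0; 1; 5/4]  R=[3/2; 2]  = 11/8
g_6 [bbrrbr]  L=[0; 1; 5/4]  R=[11/8; 3/2; 2]  = 21/16
g_7 [bbrrbrr]  L=[0; 1; 5/4]  R=[21/16; 11/8; 3/2; 2]  = 41/32
g_8 [bbrrbrrr]  L=[0; 1; 5/4]  R=[41/32; 21/16; 11/8; 3/2; 2]  = 81/64
g_9 [bbrrbrrrb]  L=[0; 1; 5/4; 81/64]  R=[41/32; 21/16; 11/8; 3/2; 2]  = 163/128
g_10 [bbrrbrrrbb]  L=[0; 1; 5/4; 81/64; 163/128]  R=[41/32; 21/16; 11/8; 3/2; 2]  = 327/256
g_11 [bbrrbrrrbbr]  L=[0; 1; 5/4; 81/64; 163/128]  R=[327/256; 41/32; 21/16; 11/8; 3/2; 2]  = 653/512
g_12 [bbrrbrrrbbrb]  L=[0; 1; 5/4; 81/64; 163/128; 653/512]  R=[327/256; 41/32; 21/16; 11/8; 3/2; 2]  = 1307/1024
g_13 [bbrrbrrrbbrbr]  L=[0; 1; 5/4; 81/64; 163/128; 653/512]  R=[1307/1024; 327/256; 41/32; 21/16; 11/8; 3/2; 2]  = 2613/2048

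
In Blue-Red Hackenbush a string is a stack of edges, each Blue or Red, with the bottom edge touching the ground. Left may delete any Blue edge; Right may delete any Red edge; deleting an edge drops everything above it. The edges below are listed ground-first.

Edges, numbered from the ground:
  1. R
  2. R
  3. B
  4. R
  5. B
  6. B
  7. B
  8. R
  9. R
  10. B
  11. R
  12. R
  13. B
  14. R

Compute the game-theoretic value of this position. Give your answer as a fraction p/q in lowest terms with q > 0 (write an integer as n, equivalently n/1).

Recurse on prefixes of the 14-edge string R R B R B B B R R B R R B R:
R: Left { ∅ }, Right { 0 } => simplest -1
RR: Left { ∅ }, Right { -1; 0 } => simplest -2
RRB: Left { -2 }, Right { -1; 0 } => simplest -3/2
RRBR: Left { -2 }, Right { -3/2; -1; 0 } => simplest -7/4
RRBRB: Left { -2; -7/4 }, Right { -3/2; -1; 0 } => simplest -13/8
RRBRBB: Left { -2; -7/4; -13/8 }, Right { -3/2; -1; 0 } => simplest -25/16
RRBRBBB: Left { -2; -7/4; -13/8; -25/16 }, Right { -3/2; -1; 0 } => simplest -49/32
RRBRBBBR: Left { -2; -7/4; -13/8; -25/16 }, Right { -49/32; -3/2; -1; 0 } => simplest -99/64
RRBRBBBRR: Left { -2; -7/4; -13/8; -25/16 }, Right { -99/64; -49/32; -3/2; -1; 0 } => simplest -199/128
RRBRBBBRRB: Left { -2; -7/4; -13/8; -25/16; -199/128 }, Right { -99/64; -49/32; -3/2; -1; 0 } => simplest -397/256
RRBRBBBRRBR: Left { -2; -7/4; -13/8; -25/16; -199/128 }, Right { -397/256; -99/64; -49/32; -3/2; -1; 0 } => simplest -795/512
RRBRBBBRRBRR: Left { -2; -7/4; -13/8; -25/16; -199/128 }, Right { -795/512; -397/256; -99/64; -49/32; -3/2; -1; 0 } => simplest -1591/1024
RRBRBBBRRBRRB: Left { -2; -7/4; -13/8; -25/16; -199/128; -1591/1024 }, Right { -795/512; -397/256; -99/64; -49/32; -3/2; -1; 0 } => simplest -3181/2048
RRBRBBBRRBRRBR: Left { -2; -7/4; -13/8; -25/16; -199/128; -1591/1024 }, Right { -3181/2048; -795/512; -397/256; -99/64; -49/32; -3/2; -1; 0 } => simplest -6363/4096

-6363/4096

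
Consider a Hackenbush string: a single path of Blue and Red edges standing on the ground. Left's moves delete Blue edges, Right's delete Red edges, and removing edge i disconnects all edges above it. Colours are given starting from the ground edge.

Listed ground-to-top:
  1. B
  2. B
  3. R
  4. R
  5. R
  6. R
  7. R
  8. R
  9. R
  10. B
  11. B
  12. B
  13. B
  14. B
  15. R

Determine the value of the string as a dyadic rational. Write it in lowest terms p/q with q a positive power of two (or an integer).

step 1: add B to get B; options L={ 0 } R={ — } so 1
step 2: add B to get BB; options L={ 0 1 } R={ — } so 2
step 3: add R to get BBR; options L={ 0 1 } R={ 2 } so 3/2
step 4: add R to get BBRR; options L={ 0 1 } R={ 3/2 2 } so 5/4
step 5: add R to get BBRRR; options L={ 0 1 } R={ 5/4 3/2 2 } so 9/8
step 6: add R to get BBRRRR; options L={ 0 1 } R={ 9/8 5/4 3/2 2 } so 17/16
step 7: add R to get BBRRRRR; options L={ 0 1 } R={ 17/16 9/8 5/4 3/2 2 } so 33/32
step 8: add R to get BBRRRRRR; options L={ 0 1 } R={ 33/32 17/16 9/8 5/4 3/2 2 } so 65/64
step 9: add R to get BBRRRRRRR; options L={ 0 1 } R={ 65/64 33/32 17/16 9/8 5/4 3/2 2 } so 129/128
step 10: add B to get BBRRRRRRRB; options L={ 0 1 129/128 } R={ 65/64 33/32 17/16 9/8 5/4 3/2 2 } so 259/256
step 11: add B to get BBRRRRRRRBB; options L={ 0 1 129/128 259/256 } R={ 65/64 33/32 17/16 9/8 5/4 3/2 2 } so 519/512
step 12: add B to get BBRRRRRRRBBB; options L={ 0 1 129/128 259/256 519/512 } R={ 65/64 33/32 17/16 9/8 5/4 3/2 2 } so 1039/1024
step 13: add B to get BBRRRRRRRBBBB; options L={ 0 1 129/128 259/256 519/512 1039/1024 } R={ 65/64 33/32 17/16 9/8 5/4 3/2 2 } so 2079/2048
step 14: add B to get BBRRRRRRRBBBBB; options L={ 0 1 129/128 259/256 519/512 1039/1024 2079/2048 } R={ 65/64 33/32 17/16 9/8 5/4 3/2 2 } so 4159/4096
step 15: add R to get BBRRRRRRRBBBBBR; options L={ 0 1 129/128 259/256 519/512 1039/1024 2079/2048 } R={ 4159/4096 65/64 33/32 17/16 9/8 5/4 3/2 2 } so 8317/8192

8317/8192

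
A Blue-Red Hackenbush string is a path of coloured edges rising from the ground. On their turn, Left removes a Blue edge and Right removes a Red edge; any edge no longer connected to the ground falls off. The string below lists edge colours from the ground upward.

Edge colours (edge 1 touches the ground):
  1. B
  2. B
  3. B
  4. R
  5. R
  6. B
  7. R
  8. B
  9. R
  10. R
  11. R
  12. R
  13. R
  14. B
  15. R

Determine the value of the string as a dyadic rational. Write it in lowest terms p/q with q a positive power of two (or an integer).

9477/4096

step 1: add B to get B; options L={ 0 } R={ · } = 1
step 2: add B to get BB; options L={ 0 1 } R={ · } = 2
step 3: add B to get BBB; options L={ 0 1 2 } R={ · } = 3
step 4: add R to get BBBR; options L={ 0 1 2 } R={ 3 } = 5/2
step 5: add R to get BBBRR; options L={ 0 1 2 } R={ 5/2 3 } = 9/4
step 6: add B to get BBBRRB; options L={ 0 1 2 9/4 } R={ 5/2 3 } = 19/8
step 7: add R to get BBBRRBR; options L={ 0 1 2 9/4 } R={ 19/8 5/2 3 } = 37/16
step 8: add B to get BBBRRBRB; options L={ 0 1 2 9/4 37/16 } R={ 19/8 5/2 3 } = 75/32
step 9: add R to get BBBRRBRBR; options L={ 0 1 2 9/4 37/16 } R={ 75/32 19/8 5/2 3 } = 149/64
step 10: add R to get BBBRRBRBRR; options L={ 0 1 2 9/4 37/16 } R={ 149/64 75/32 19/8 5/2 3 } = 297/128
step 11: add R to get BBBRRBRBRRR; options L={ 0 1 2 9/4 37/16 } R={ 297/128 149/64 75/32 19/8 5/2 3 } = 593/256
step 12: add R to get BBBRRBRBRRRR; options L={ 0 1 2 9/4 37/16 } R={ 593/256 297/128 149/64 75/32 19/8 5/2 3 } = 1185/512
step 13: add R to get BBBRRBRBRRRRR; options L={ 0 1 2 9/4 37/16 } R={ 1185/512 593/256 297/128 149/64 75/32 19/8 5/2 3 } = 2369/1024
step 14: add B to get BBBRRBRBRRRRRB; options L={ 0 1 2 9/4 37/16 2369/1024 } R={ 1185/512 593/256 297/128 149/64 75/32 19/8 5/2 3 } = 4739/2048
step 15: add R to get BBBRRBRBRRRRRBR; options L={ 0 1 2 9/4 37/16 2369/1024 } R={ 4739/2048 1185/512 593/256 297/128 149/64 75/32 19/8 5/2 3 } = 9477/4096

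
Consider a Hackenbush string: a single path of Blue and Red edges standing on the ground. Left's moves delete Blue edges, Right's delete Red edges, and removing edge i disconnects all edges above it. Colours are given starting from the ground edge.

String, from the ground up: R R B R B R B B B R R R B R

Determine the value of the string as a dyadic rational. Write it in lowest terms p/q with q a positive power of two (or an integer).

1 of 14 · R · max L −∞ · min R 0 => -1
2 of 14 · RR · max L −∞ · min R -1 => -2
3 of 14 · RRB · max L -2 · min R -1 => -3/2
4 of 14 · RRBR · max L -2 · min R -3/2 => -7/4
5 of 14 · RRBRB · max L -7/4 · min R -3/2 => -13/8
6 of 14 · RRBRBR · max L -7/4 · min R -13/8 => -27/16
7 of 14 · RRBRBRB · max L -27/16 · min R -13/8 => -53/32
8 of 14 · RRBRBRBB · max L -53/32 · min R -13/8 => -105/64
9 of 14 · RRBRBRBBB · max L -105/64 · min R -13/8 => -209/128
10 of 14 · RRBRBRBBBR · max L -105/64 · min R -209/128 => -419/256
11 of 14 · RRBRBRBBBRR · max L -105/64 · min R -419/256 => -839/512
12 of 14 · RRBRBRBBBRRR · max L -105/64 · min R -839/512 => -1679/1024
13 of 14 · RRBRBRBBBRRRB · max L -1679/1024 · min R -839/512 => -3357/2048
14 of 14 · RRBRBRBBBRRRBR · max L -1679/1024 · min R -3357/2048 => -6715/4096

-6715/4096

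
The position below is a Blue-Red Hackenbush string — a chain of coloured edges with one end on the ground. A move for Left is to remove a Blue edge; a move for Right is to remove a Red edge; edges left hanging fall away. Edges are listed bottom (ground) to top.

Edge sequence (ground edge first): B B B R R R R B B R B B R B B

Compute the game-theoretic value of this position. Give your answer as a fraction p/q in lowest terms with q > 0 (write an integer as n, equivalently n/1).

edge 1 of 15 (B): { 0 | · } -> 1
edge 2 of 15 (B): { 0 1 | · } -> 2
edge 3 of 15 (B): { 0 1 2 | · } -> 3
edge 4 of 15 (R): { 0 1 2 | 3 } -> 5/2
edge 5 of 15 (R): { 0 1 2 | 5/2 3 } -> 9/4
edge 6 of 15 (R): { 0 1 2 | 9/4 5/2 3 } -> 17/8
edge 7 of 15 (R): { 0 1 2 | 17/8 9/4 5/2 3 } -> 33/16
edge 8 of 15 (B): { 0 1 2 33/16 | 17/8 9/4 5/2 3 } -> 67/32
edge 9 of 15 (B): { 0 1 2 33/16 67/32 | 17/8 9/4 5/2 3 } -> 135/64
edge 10 of 15 (R): { 0 1 2 33/16 67/32 | 135/64 17/8 9/4 5/2 3 } -> 269/128
edge 11 of 15 (B): { 0 1 2 33/16 67/32 269/128 | 135/64 17/8 9/4 5/2 3 } -> 539/256
edge 12 of 15 (B): { 0 1 2 33/16 67/32 269/128 539/256 | 135/64 17/8 9/4 5/2 3 } -> 1079/512
edge 13 of 15 (R): { 0 1 2 33/16 67/32 269/128 539/256 | 1079/512 135/64 17/8 9/4 5/2 3 } -> 2157/1024
edge 14 of 15 (B): { 0 1 2 33/16 67/32 269/128 539/256 2157/1024 | 1079/512 135/64 17/8 9/4 5/2 3 } -> 4315/2048
edge 15 of 15 (B): { 0 1 2 33/16 67/32 269/128 539/256 2157/1024 4315/2048 | 1079/512 135/64 17/8 9/4 5/2 3 } -> 8631/4096

8631/4096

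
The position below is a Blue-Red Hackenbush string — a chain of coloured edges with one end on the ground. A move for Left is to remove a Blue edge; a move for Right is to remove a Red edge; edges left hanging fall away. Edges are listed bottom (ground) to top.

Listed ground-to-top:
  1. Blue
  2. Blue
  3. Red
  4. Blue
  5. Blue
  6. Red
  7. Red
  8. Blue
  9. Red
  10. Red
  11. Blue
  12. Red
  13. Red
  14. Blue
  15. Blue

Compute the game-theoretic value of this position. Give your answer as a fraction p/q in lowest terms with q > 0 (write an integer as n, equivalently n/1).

B: Left { 0 }, Right { none } → simplest 1
BB: Left { 0, 1 }, Right { none } → simplest 2
BBR: Left { 0, 1 }, Right { 2 } → simplest 3/2
BBRB: Left { 0, 1, 3/2 }, Right { 2 } → simplest 7/4
BBRBB: Left { 0, 1, 3/2, 7/4 }, Right { 2 } → simplest 15/8
BBRBBR: Left { 0, 1, 3/2, 7/4 }, Right { 15/8, 2 } → simplest 29/16
BBRBBRR: Left { 0, 1, 3/2, 7/4 }, Right { 29/16, 15/8, 2 } → simplest 57/32
BBRBBRRB: Left { 0, 1, 3/2, 7/4, 57/32 }, Right { 29/16, 15/8, 2 } → simplest 115/64
BBRBBRRBR: Left { 0, 1, 3/2, 7/4, 57/32 }, Right { 115/64, 29/16, 15/8, 2 } → simplest 229/128
BBRBBRRBRR: Left { 0, 1, 3/2, 7/4, 57/32 }, Right { 229/128, 115/64, 29/16, 15/8, 2 } → simplest 457/256
BBRBBRRBRRB: Left { 0, 1, 3/2, 7/4, 57/32, 457/256 }, Right { 229/128, 115/64, 29/16, 15/8, 2 } → simplest 915/512
BBRBBRRBRRBR: Left { 0, 1, 3/2, 7/4, 57/32, 457/256 }, Right { 915/512, 229/128, 115/64, 29/16, 15/8, 2 } → simplest 1829/1024
BBRBBRRBRRBRR: Left { 0, 1, 3/2, 7/4, 57/32, 457/256 }, Right { 1829/1024, 915/512, 229/128, 115/64, 29/16, 15/8, 2 } → simplest 3657/2048
BBRBBRRBRRBRRB: Left { 0, 1, 3/2, 7/4, 57/32, 457/256, 3657/2048 }, Right { 1829/1024, 915/512, 229/128, 115/64, 29/16, 15/8, 2 } → simplest 7315/4096
BBRBBRRBRRBRRBB: Left { 0, 1, 3/2, 7/4, 57/32, 457/256, 3657/2048, 7315/4096 }, Right { 1829/1024, 915/512, 229/128, 115/64, 29/16, 15/8, 2 } → simplest 14631/8192

14631/8192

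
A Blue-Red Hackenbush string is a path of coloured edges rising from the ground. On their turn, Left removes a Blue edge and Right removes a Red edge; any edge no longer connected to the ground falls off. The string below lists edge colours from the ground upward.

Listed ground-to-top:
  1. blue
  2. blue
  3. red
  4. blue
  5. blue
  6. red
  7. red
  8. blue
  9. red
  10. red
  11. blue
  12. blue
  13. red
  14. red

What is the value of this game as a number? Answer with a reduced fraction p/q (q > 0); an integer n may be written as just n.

7321/4096

1 of 14 · b · max L 0 · min R +∞ = 1
2 of 14 · bb · max L 1 · min R +∞ = 2
3 of 14 · bbr · max L 1 · min R 2 = 3/2
4 of 14 · bbrb · max L 3/2 · min R 2 = 7/4
5 of 14 · bbrbb · max L 7/4 · min R 2 = 15/8
6 of 14 · bbrbbr · max L 7/4 · min R 15/8 = 29/16
7 of 14 · bbrbbrr · max L 7/4 · min R 29/16 = 57/32
8 of 14 · bbrbbrrb · max L 57/32 · min R 29/16 = 115/64
9 of 14 · bbrbbrrbr · max L 57/32 · min R 115/64 = 229/128
10 of 14 · bbrbbrrbrr · max L 57/32 · min R 229/128 = 457/256
11 of 14 · bbrbbrrbrrb · max L 457/256 · min R 229/128 = 915/512
12 of 14 · bbrbbrrbrrbb · max L 915/512 · min R 229/128 = 1831/1024
13 of 14 · bbrbbrrbrrbbr · max L 915/512 · min R 1831/1024 = 3661/2048
14 of 14 · bbrbbrrbrrbbrr · max L 915/512 · min R 3661/2048 = 7321/4096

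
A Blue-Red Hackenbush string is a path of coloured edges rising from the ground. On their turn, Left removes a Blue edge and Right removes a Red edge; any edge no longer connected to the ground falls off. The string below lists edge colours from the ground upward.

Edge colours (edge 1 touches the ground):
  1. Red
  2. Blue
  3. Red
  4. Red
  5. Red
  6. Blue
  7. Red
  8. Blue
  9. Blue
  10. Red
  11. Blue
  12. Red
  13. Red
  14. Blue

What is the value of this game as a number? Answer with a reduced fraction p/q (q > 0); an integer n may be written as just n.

-7469/8192

1 of 14 · R · max L −∞ · min R 0 — -1
2 of 14 · RB · max L -1 · min R 0 — -1/2
3 of 14 · RBR · max L -1 · min R -1/2 — -3/4
4 of 14 · RBRR · max L -1 · min R -3/4 — -7/8
5 of 14 · RBRRR · max L -1 · min R -7/8 — -15/16
6 of 14 · RBRRRB · max L -15/16 · min R -7/8 — -29/32
7 of 14 · RBRRRBR · max L -15/16 · min R -29/32 — -59/64
8 of 14 · RBRRRBRB · max L -59/64 · min R -29/32 — -117/128
9 of 14 · RBRRRBRBB · max L -117/128 · min R -29/32 — -233/256
10 of 14 · RBRRRBRBBR · max L -117/128 · min R -233/256 — -467/512
11 of 14 · RBRRRBRBBRB · max L -467/512 · min R -233/256 — -933/1024
12 of 14 · RBRRRBRBBRBR · max L -467/512 · min R -933/1024 — -1867/2048
13 of 14 · RBRRRBRBBRBRR · max L -467/512 · min R -1867/2048 — -3735/4096
14 of 14 · RBRRRBRBBRBRRB · max L -3735/4096 · min R -1867/2048 — -7469/8192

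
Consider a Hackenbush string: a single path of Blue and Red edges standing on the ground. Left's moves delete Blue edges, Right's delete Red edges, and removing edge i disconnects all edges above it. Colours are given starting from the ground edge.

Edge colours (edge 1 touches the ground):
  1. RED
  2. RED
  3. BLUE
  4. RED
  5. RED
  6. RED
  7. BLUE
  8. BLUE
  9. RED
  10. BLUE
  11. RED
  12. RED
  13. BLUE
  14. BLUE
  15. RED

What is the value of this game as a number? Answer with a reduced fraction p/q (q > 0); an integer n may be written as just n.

val(R) = { none | 0 } → -1
val(RR) = { none | -1, 0 } → -2
val(RRB) = { -2 | -1, 0 } → -3/2
val(RRBR) = { -2 | -3/2, -1, 0 } → -7/4
val(RRBRR) = { -2 | -7/4, -3/2, -1, 0 } → -15/8
val(RRBRRR) = { -2 | -15/8, -7/4, -3/2, -1, 0 } → -31/16
val(RRBRRRB) = { -2, -31/16 | -15/8, -7/4, -3/2, -1, 0 } → -61/32
val(RRBRRRBB) = { -2, -31/16, -61/32 | -15/8, -7/4, -3/2, -1, 0 } → -121/64
val(RRBRRRBBR) = { -2, -31/16, -61/32 | -121/64, -15/8, -7/4, -3/2, -1, 0 } → -243/128
val(RRBRRRBBRB) = { -2, -31/16, -61/32, -243/128 | -121/64, -15/8, -7/4, -3/2, -1, 0 } → -485/256
val(RRBRRRBBRBR) = { -2, -31/16, -61/32, -243/128 | -485/256, -121/64, -15/8, -7/4, -3/2, -1, 0 } → -971/512
val(RRBRRRBBRBRR) = { -2, -31/16, -61/32, -243/128 | -971/512, -485/256, -121/64, -15/8, -7/4, -3/2, -1, 0 } → -1943/1024
val(RRBRRRBBRBRRB) = { -2, -31/16, -61/32, -243/128, -1943/1024 | -971/512, -485/256, -121/64, -15/8, -7/4, -3/2, -1, 0 } → -3885/2048
val(RRBRRRBBRBRRBB) = { -2, -31/16, -61/32, -243/128, -1943/1024, -3885/2048 | -971/512, -485/256, -121/64, -15/8, -7/4, -3/2, -1, 0 } → -7769/4096
val(RRBRRRBBRBRRBBR) = { -2, -31/16, -61/32, -243/128, -1943/1024, -3885/2048 | -7769/4096, -971/512, -485/256, -121/64, -15/8, -7/4, -3/2, -1, 0 } → -15539/8192

-15539/8192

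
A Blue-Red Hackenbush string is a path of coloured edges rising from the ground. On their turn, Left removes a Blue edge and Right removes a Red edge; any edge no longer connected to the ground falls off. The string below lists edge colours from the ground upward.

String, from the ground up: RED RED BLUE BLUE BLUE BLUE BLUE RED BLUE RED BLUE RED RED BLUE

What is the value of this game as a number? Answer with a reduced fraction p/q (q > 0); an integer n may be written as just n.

Prefix values for RED RED BLUE BLUE BLUE BLUE BLUE RED BLUE RED BLUE RED RED BLUE via {L|R} + simplicity:
edge 1 of 14 (RED): {  | 0 } → -1
edge 2 of 14 (RED): {  | -1 0 } → -2
edge 3 of 14 (BLUE): { -2 | -1 0 } → -3/2
edge 4 of 14 (BLUE): { -2 -3/2 | -1 0 } → -5/4
edge 5 of 14 (BLUE): { -2 -3/2 -5/4 | -1 0 } → -9/8
edge 6 of 14 (BLUE): { -2 -3/2 -5/4 -9/8 | -1 0 } → -17/16
edge 7 of 14 (BLUE): { -2 -3/2 -5/4 -9/8 -17/16 | -1 0 } → -33/32
edge 8 of 14 (RED): { -2 -3/2 -5/4 -9/8 -17/16 | -33/32 -1 0 } → -67/64
edge 9 of 14 (BLUE): { -2 -3/2 -5/4 -9/8 -17/16 -67/64 | -33/32 -1 0 } → -133/128
edge 10 of 14 (RED): { -2 -3/2 -5/4 -9/8 -17/16 -67/64 | -133/128 -33/32 -1 0 } → -267/256
edge 11 of 14 (BLUE): { -2 -3/2 -5/4 -9/8 -17/16 -67/64 -267/256 | -133/128 -33/32 -1 0 } → -533/512
edge 12 of 14 (RED): { -2 -3/2 -5/4 -9/8 -17/16 -67/64 -267/256 | -533/512 -133/128 -33/32 -1 0 } → -1067/1024
edge 13 of 14 (RED): { -2 -3/2 -5/4 -9/8 -17/16 -67/64 -267/256 | -1067/1024 -533/512 -133/128 -33/32 -1 0 } → -2135/2048
edge 14 of 14 (BLUE): { -2 -3/2 -5/4 -9/8 -17/16 -67/64 -267/256 -2135/2048 | -1067/1024 -533/512 -133/128 -33/32 -1 0 } → -4269/4096

-4269/4096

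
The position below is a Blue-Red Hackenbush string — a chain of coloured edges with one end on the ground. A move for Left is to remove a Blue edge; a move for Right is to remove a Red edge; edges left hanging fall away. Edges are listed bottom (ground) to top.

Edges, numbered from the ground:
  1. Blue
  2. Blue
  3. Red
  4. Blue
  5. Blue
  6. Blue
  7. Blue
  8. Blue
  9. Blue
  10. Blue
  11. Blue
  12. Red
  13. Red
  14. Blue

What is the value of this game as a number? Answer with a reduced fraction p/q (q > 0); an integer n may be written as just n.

step 1: add Blue to get B; options L={ 0 } R={ none } — 1
step 2: add Blue to get BB; options L={ 0,1 } R={ none } — 2
step 3: add Red to get BBR; options L={ 0,1 } R={ 2 } — 3/2
step 4: add Blue to get BBRB; options L={ 0,1,3/2 } R={ 2 } — 7/4
step 5: add Blue to get BBRBB; options L={ 0,1,3/2,7/4 } R={ 2 } — 15/8
step 6: add Blue to get BBRBBB; options L={ 0,1,3/2,7/4,15/8 } R={ 2 } — 31/16
step 7: add Blue to get BBRBBBB; options L={ 0,1,3/2,7/4,15/8,31/16 } R={ 2 } — 63/32
step 8: add Blue to get BBRBBBBB; options L={ 0,1,3/2,7/4,15/8,31/16,63/32 } R={ 2 } — 127/64
step 9: add Blue to get BBRBBBBBB; options L={ 0,1,3/2,7/4,15/8,31/16,63/32,127/64 } R={ 2 } — 255/128
step 10: add Blue to get BBRBBBBBBB; options L={ 0,1,3/2,7/4,15/8,31/16,63/32,127/64,255/128 } R={ 2 } — 511/256
step 11: add Blue to get BBRBBBBBBBB; options L={ 0,1,3/2,7/4,15/8,31/16,63/32,127/64,255/128,511/256 } R={ 2 } — 1023/512
step 12: add Red to get BBRBBBBBBBBR; options L={ 0,1,3/2,7/4,15/8,31/16,63/32,127/64,255/128,511/256 } R={ 1023/512,2 } — 2045/1024
step 13: add Red to get BBRBBBBBBBBRR; options L={ 0,1,3/2,7/4,15/8,31/16,63/32,127/64,255/128,511/256 } R={ 2045/1024,1023/512,2 } — 4089/2048
step 14: add Blue to get BBRBBBBBBBBRRB; options L={ 0,1,3/2,7/4,15/8,31/16,63/32,127/64,255/128,511/256,4089/2048 } R={ 2045/1024,1023/512,2 } — 8179/4096

8179/4096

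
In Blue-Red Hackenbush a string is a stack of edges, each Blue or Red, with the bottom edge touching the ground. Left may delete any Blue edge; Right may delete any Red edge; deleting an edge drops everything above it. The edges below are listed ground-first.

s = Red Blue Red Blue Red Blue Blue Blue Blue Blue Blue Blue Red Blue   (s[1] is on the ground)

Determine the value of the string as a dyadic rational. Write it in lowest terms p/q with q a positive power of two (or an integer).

-5125/8192

Prefix values for Red Blue Red Blue Red Blue Blue Blue Blue Blue Blue Blue Red Blue via {L|R} + simplicity:
g_1 [R]  L=[]  R=[0]  → -1
g_2 [RB]  L=[-1]  R=[0]  → -1/2
g_3 [RBR]  L=[-1]  R=[-1/2, 0]  → -3/4
g_4 [RBRB]  L=[-1, -3/4]  R=[-1/2, 0]  → -5/8
g_5 [RBRBR]  L=[-1, -3/4]  R=[-5/8, -1/2, 0]  → -11/16
g_6 [RBRBRB]  L=[-1, -3/4, -11/16]  R=[-5/8, -1/2, 0]  → -21/32
g_7 [RBRBRBB]  L=[-1, -3/4, -11/16, -21/32]  R=[-5/8, -1/2, 0]  → -41/64
g_8 [RBRBRBBB]  L=[-1, -3/4, -11/16, -21/32, -41/64]  R=[-5/8, -1/2, 0]  → -81/128
g_9 [RBRBRBBBB]  L=[-1, -3/4, -11/16, -21/32, -41/64, -81/128]  R=[-5/8, -1/2, 0]  → -161/256
g_10 [RBRBRBBBBB]  L=[-1, -3/4, -11/16, -21/32, -41/64, -81/128, -161/256]  R=[-5/8, -1/2, 0]  → -321/512
g_11 [RBRBRBBBBBB]  L=[-1, -3/4, -11/16, -21/32, -41/64, -81/128, -161/256, -321/512]  R=[-5/8, -1/2, 0]  → -641/1024
g_12 [RBRBRBBBBBBB]  L=[-1, -3/4, -11/16, -21/32, -41/64, -81/128, -161/256, -321/512, -641/1024]  R=[-5/8, -1/2, 0]  → -1281/2048
g_13 [RBRBRBBBBBBBR]  L=[-1, -3/4, -11/16, -21/32, -41/64, -81/128, -161/256, -321/512, -641/1024]  R=[-1281/2048, -5/8, -1/2, 0]  → -2563/4096
g_14 [RBRBRBBBBBBBRB]  L=[-1, -3/4, -11/16, -21/32, -41/64, -81/128, -161/256, -321/512, -641/1024, -2563/4096]  R=[-1281/2048, -5/8, -1/2, 0]  → -5125/8192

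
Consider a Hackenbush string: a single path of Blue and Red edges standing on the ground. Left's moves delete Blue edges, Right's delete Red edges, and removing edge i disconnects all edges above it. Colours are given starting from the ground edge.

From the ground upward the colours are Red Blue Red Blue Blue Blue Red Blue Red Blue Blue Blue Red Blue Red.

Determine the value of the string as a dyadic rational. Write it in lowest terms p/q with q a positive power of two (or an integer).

-8843/16384

Recurse on prefixes of the 15-edge string Red Blue Red Blue Blue Blue Red Blue Red Blue Blue Blue Red Blue Red:
edge 1 of 15 (Red): { ∅ | 0 } → -1
edge 2 of 15 (Blue): { -1 | 0 } → -1/2
edge 3 of 15 (Red): { -1 | -1/2 0 } → -3/4
edge 4 of 15 (Blue): { -1 -3/4 | -1/2 0 } → -5/8
edge 5 of 15 (Blue): { -1 -3/4 -5/8 | -1/2 0 } → -9/16
edge 6 of 15 (Blue): { -1 -3/4 -5/8 -9/16 | -1/2 0 } → -17/32
edge 7 of 15 (Red): { -1 -3/4 -5/8 -9/16 | -17/32 -1/2 0 } → -35/64
edge 8 of 15 (Blue): { -1 -3/4 -5/8 -9/16 -35/64 | -17/32 -1/2 0 } → -69/128
edge 9 of 15 (Red): { -1 -3/4 -5/8 -9/16 -35/64 | -69/128 -17/32 -1/2 0 } → -139/256
edge 10 of 15 (Blue): { -1 -3/4 -5/8 -9/16 -35/64 -139/256 | -69/128 -17/32 -1/2 0 } → -277/512
edge 11 of 15 (Blue): { -1 -3/4 -5/8 -9/16 -35/64 -139/256 -277/512 | -69/128 -17/32 -1/2 0 } → -553/1024
edge 12 of 15 (Blue): { -1 -3/4 -5/8 -9/16 -35/64 -139/256 -277/512 -553/1024 | -69/128 -17/32 -1/2 0 } → -1105/2048
edge 13 of 15 (Red): { -1 -3/4 -5/8 -9/16 -35/64 -139/256 -277/512 -553/1024 | -1105/2048 -69/128 -17/32 -1/2 0 } → -2211/4096
edge 14 of 15 (Blue): { -1 -3/4 -5/8 -9/16 -35/64 -139/256 -277/512 -553/1024 -2211/4096 | -1105/2048 -69/128 -17/32 -1/2 0 } → -4421/8192
edge 15 of 15 (Red): { -1 -3/4 -5/8 -9/16 -35/64 -139/256 -277/512 -553/1024 -2211/4096 | -4421/8192 -1105/2048 -69/128 -17/32 -1/2 0 } → -8843/16384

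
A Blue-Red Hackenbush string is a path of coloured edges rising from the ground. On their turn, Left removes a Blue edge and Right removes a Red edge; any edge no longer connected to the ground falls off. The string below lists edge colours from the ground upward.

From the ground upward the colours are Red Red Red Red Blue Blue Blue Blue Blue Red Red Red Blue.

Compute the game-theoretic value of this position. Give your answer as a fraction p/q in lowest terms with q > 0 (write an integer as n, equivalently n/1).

-1565/512

Recurse on prefixes of the 13-edge string Red Red Red Red Blue Blue Blue Blue Blue Red Red Red Blue:
g_1 [R]  L=[—]  R=[0]  ⇒ -1
g_2 [RR]  L=[—]  R=[-1,0]  ⇒ -2
g_3 [RRR]  L=[—]  R=[-2,-1,0]  ⇒ -3
g_4 [RRRR]  L=[—]  R=[-3,-2,-1,0]  ⇒ -4
g_5 [RRRRB]  L=[-4]  R=[-3,-2,-1,0]  ⇒ -7/2
g_6 [RRRRBB]  L=[-4,-7/2]  R=[-3,-2,-1,0]  ⇒ -13/4
g_7 [RRRRBBB]  L=[-4,-7/2,-13/4]  R=[-3,-2,-1,0]  ⇒ -25/8
g_8 [RRRRBBBB]  L=[-4,-7/2,-13/4,-25/8]  R=[-3,-2,-1,0]  ⇒ -49/16
g_9 [RRRRBBBBB]  L=[-4,-7/2,-13/4,-25/8,-49/16]  R=[-3,-2,-1,0]  ⇒ -97/32
g_10 [RRRRBBBBBR]  L=[-4,-7/2,-13/4,-25/8,-49/16]  R=[-97/32,-3,-2,-1,0]  ⇒ -195/64
g_11 [RRRRBBBBBRR]  L=[-4,-7/2,-13/4,-25/8,-49/16]  R=[-195/64,-97/32,-3,-2,-1,0]  ⇒ -391/128
g_12 [RRRRBBBBBRRR]  L=[-4,-7/2,-13/4,-25/8,-49/16]  R=[-391/128,-195/64,-97/32,-3,-2,-1,0]  ⇒ -783/256
g_13 [RRRRBBBBBRRRB]  L=[-4,-7/2,-13/4,-25/8,-49/16,-783/256]  R=[-391/128,-195/64,-97/32,-3,-2,-1,0]  ⇒ -1565/512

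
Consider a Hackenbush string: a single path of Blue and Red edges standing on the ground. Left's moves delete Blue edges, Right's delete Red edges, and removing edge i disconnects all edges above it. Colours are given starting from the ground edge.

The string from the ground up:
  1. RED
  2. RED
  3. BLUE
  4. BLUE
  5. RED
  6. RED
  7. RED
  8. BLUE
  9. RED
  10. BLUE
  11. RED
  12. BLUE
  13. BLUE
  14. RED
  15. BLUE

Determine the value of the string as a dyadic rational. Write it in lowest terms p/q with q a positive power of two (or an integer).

R: Left { · }, Right { 0 } -> simplest -1
RR: Left { · }, Right { -1 0 } -> simplest -2
RRB: Left { -2 }, Right { -1 0 } -> simplest -3/2
RRBB: Left { -2 -3/2 }, Right { -1 0 } -> simplest -5/4
RRBBR: Left { -2 -3/2 }, Right { -5/4 -1 0 } -> simplest -11/8
RRBBRR: Left { -2 -3/2 }, Right { -11/8 -5/4 -1 0 } -> simplest -23/16
RRBBRRR: Left { -2 -3/2 }, Right { -23/16 -11/8 -5/4 -1 0 } -> simplest -47/32
RRBBRRRB: Left { -2 -3/2 -47/32 }, Right { -23/16 -11/8 -5/4 -1 0 } -> simplest -93/64
RRBBRRRBR: Left { -2 -3/2 -47/32 }, Right { -93/64 -23/16 -11/8 -5/4 -1 0 } -> simplest -187/128
RRBBRRRBRB: Left { -2 -3/2 -47/32 -187/128 }, Right { -93/64 -23/16 -11/8 -5/4 -1 0 } -> simplest -373/256
RRBBRRRBRBR: Left { -2 -3/2 -47/32 -187/128 }, Right { -373/256 -93/64 -23/16 -11/8 -5/4 -1 0 } -> simplest -747/512
RRBBRRRBRBRB: Left { -2 -3/2 -47/32 -187/128 -747/512 }, Right { -373/256 -93/64 -23/16 -11/8 -5/4 -1 0 } -> simplest -1493/1024
RRBBRRRBRBRBB: Left { -2 -3/2 -47/32 -187/128 -747/512 -1493/1024 }, Right { -373/256 -93/64 -23/16 -11/8 -5/4 -1 0 } -> simplest -2985/2048
RRBBRRRBRBRBBR: Left { -2 -3/2 -47/32 -187/128 -747/512 -1493/1024 }, Right { -2985/2048 -373/256 -93/64 -23/16 -11/8 -5/4 -1 0 } -> simplest -5971/4096
RRBBRRRBRBRBBRB: Left { -2 -3/2 -47/32 -187/128 -747/512 -1493/1024 -5971/4096 }, Right { -2985/2048 -373/256 -93/64 -23/16 -11/8 -5/4 -1 0 } -> simplest -11941/8192

-11941/8192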